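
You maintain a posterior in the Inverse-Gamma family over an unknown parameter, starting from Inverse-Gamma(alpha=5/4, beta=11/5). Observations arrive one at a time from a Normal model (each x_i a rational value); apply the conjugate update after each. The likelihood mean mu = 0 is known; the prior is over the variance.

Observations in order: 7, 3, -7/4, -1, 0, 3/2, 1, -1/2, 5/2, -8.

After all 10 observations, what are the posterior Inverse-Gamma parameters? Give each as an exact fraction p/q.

obs 1: x=7 → posterior Inverse-Gamma(7/4, 267/10)
obs 2: x=3 → posterior Inverse-Gamma(9/4, 156/5)
obs 3: x=-7/4 → posterior Inverse-Gamma(11/4, 5237/160)
obs 4: x=-1 → posterior Inverse-Gamma(13/4, 5317/160)
obs 5: x=0 → posterior Inverse-Gamma(15/4, 5317/160)
obs 6: x=3/2 → posterior Inverse-Gamma(17/4, 5497/160)
obs 7: x=1 → posterior Inverse-Gamma(19/4, 5577/160)
obs 8: x=-1/2 → posterior Inverse-Gamma(21/4, 5597/160)
obs 9: x=5/2 → posterior Inverse-Gamma(23/4, 6097/160)
obs 10: x=-8 → posterior Inverse-Gamma(25/4, 11217/160)

alpha=25/4, beta=11217/160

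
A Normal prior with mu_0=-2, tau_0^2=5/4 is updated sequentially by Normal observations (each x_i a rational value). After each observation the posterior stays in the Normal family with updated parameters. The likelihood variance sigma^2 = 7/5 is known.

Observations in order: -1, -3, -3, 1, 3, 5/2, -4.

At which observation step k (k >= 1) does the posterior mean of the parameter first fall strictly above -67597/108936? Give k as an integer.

obs 1: x=-1 → posterior Normal(-81/53, 35/53)
obs 2: x=-3 → posterior Normal(-2, 35/78)
obs 3: x=-3 → posterior Normal(-231/103, 35/103)
obs 4: x=1 → posterior Normal(-103/64, 35/128)
obs 5: x=3 → posterior Normal(-131/153, 35/153)
obs 6: x=5/2 → posterior Normal(-137/356, 35/178)
obs 7: x=-4 → posterior Normal(-337/406, 5/29)

k = 6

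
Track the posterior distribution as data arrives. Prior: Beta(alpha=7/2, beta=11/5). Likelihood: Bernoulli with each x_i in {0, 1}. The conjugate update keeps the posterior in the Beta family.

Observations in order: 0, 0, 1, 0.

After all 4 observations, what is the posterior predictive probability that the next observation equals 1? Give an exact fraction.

45/97

obs 1: x=0 → posterior Beta(7/2, 16/5)
obs 2: x=0 → posterior Beta(7/2, 21/5)
obs 3: x=1 → posterior Beta(9/2, 21/5)
obs 4: x=0 → posterior Beta(9/2, 26/5)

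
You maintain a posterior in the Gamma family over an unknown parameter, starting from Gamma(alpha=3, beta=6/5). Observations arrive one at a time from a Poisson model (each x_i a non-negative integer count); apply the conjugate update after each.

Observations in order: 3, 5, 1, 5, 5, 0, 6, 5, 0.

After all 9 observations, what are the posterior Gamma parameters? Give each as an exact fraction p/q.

obs 1: x=3 → posterior Gamma(6, 11/5)
obs 2: x=5 → posterior Gamma(11, 16/5)
obs 3: x=1 → posterior Gamma(12, 21/5)
obs 4: x=5 → posterior Gamma(17, 26/5)
obs 5: x=5 → posterior Gamma(22, 31/5)
obs 6: x=0 → posterior Gamma(22, 36/5)
obs 7: x=6 → posterior Gamma(28, 41/5)
obs 8: x=5 → posterior Gamma(33, 46/5)
obs 9: x=0 → posterior Gamma(33, 51/5)

alpha=33, beta=51/5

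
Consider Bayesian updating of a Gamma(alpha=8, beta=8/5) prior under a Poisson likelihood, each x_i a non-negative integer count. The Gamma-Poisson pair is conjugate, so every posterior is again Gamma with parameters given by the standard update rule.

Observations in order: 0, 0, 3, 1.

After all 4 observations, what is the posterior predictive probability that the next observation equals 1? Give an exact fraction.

4644365301784248320/18346784664482834571

obs 1: x=0 → posterior Gamma(8, 13/5)
obs 2: x=0 → posterior Gamma(8, 18/5)
obs 3: x=3 → posterior Gamma(11, 23/5)
obs 4: x=1 → posterior Gamma(12, 28/5)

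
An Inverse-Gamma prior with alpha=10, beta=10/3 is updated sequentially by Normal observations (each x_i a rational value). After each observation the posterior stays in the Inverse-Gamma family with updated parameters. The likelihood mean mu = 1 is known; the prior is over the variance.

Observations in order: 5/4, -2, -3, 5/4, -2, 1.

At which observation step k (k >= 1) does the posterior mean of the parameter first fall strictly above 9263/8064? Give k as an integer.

obs 1: x=5/4 → posterior Inverse-Gamma(21/2, 323/96)
obs 2: x=-2 → posterior Inverse-Gamma(11, 755/96)
obs 3: x=-3 → posterior Inverse-Gamma(23/2, 1523/96)
obs 4: x=5/4 → posterior Inverse-Gamma(12, 763/48)
obs 5: x=-2 → posterior Inverse-Gamma(25/2, 979/48)
obs 6: x=1 → posterior Inverse-Gamma(13, 979/48)

k = 3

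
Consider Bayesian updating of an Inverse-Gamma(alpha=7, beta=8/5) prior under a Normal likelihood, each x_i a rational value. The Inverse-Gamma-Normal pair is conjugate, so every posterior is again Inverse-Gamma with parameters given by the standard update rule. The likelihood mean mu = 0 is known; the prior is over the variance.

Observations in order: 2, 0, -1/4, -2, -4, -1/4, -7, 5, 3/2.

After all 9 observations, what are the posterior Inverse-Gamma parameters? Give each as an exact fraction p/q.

alpha=23/2, beta=4143/80

obs 1: x=2 → posterior Inverse-Gamma(15/2, 18/5)
obs 2: x=0 → posterior Inverse-Gamma(8, 18/5)
obs 3: x=-1/4 → posterior Inverse-Gamma(17/2, 581/160)
obs 4: x=-2 → posterior Inverse-Gamma(9, 901/160)
obs 5: x=-4 → posterior Inverse-Gamma(19/2, 2181/160)
obs 6: x=-1/4 → posterior Inverse-Gamma(10, 1093/80)
obs 7: x=-7 → posterior Inverse-Gamma(21/2, 3053/80)
obs 8: x=5 → posterior Inverse-Gamma(11, 4053/80)
obs 9: x=3/2 → posterior Inverse-Gamma(23/2, 4143/80)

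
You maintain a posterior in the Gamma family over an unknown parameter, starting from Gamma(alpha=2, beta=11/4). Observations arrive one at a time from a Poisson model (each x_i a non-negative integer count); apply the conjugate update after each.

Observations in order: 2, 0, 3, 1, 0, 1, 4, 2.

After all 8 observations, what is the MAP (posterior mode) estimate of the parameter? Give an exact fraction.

obs 1: x=2 → posterior Gamma(4, 15/4)
obs 2: x=0 → posterior Gamma(4, 19/4)
obs 3: x=3 → posterior Gamma(7, 23/4)
obs 4: x=1 → posterior Gamma(8, 27/4)
obs 5: x=0 → posterior Gamma(8, 31/4)
obs 6: x=1 → posterior Gamma(9, 35/4)
obs 7: x=4 → posterior Gamma(13, 39/4)
obs 8: x=2 → posterior Gamma(15, 43/4)

56/43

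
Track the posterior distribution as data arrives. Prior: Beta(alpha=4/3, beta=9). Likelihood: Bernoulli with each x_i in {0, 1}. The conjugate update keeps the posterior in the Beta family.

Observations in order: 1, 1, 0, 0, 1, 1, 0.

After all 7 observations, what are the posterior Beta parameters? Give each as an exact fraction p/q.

alpha=16/3, beta=12

obs 1: x=1 → posterior Beta(7/3, 9)
obs 2: x=1 → posterior Beta(10/3, 9)
obs 3: x=0 → posterior Beta(10/3, 10)
obs 4: x=0 → posterior Beta(10/3, 11)
obs 5: x=1 → posterior Beta(13/3, 11)
obs 6: x=1 → posterior Beta(16/3, 11)
obs 7: x=0 → posterior Beta(16/3, 12)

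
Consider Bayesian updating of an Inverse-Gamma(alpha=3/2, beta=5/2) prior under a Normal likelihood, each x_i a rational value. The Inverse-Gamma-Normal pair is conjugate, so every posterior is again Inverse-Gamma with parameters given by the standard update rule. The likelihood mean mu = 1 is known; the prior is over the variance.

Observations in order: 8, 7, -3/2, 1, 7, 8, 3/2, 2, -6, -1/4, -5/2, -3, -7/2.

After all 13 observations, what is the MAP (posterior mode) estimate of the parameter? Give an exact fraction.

4505/288

obs 1: x=8 → posterior Inverse-Gamma(2, 27)
obs 2: x=7 → posterior Inverse-Gamma(5/2, 45)
obs 3: x=-3/2 → posterior Inverse-Gamma(3, 385/8)
obs 4: x=1 → posterior Inverse-Gamma(7/2, 385/8)
obs 5: x=7 → posterior Inverse-Gamma(4, 529/8)
obs 6: x=8 → posterior Inverse-Gamma(9/2, 725/8)
obs 7: x=3/2 → posterior Inverse-Gamma(5, 363/4)
obs 8: x=2 → posterior Inverse-Gamma(11/2, 365/4)
obs 9: x=-6 → posterior Inverse-Gamma(6, 463/4)
obs 10: x=-1/4 → posterior Inverse-Gamma(13/2, 3729/32)
obs 11: x=-5/2 → posterior Inverse-Gamma(7, 3925/32)
obs 12: x=-3 → posterior Inverse-Gamma(15/2, 4181/32)
obs 13: x=-7/2 → posterior Inverse-Gamma(8, 4505/32)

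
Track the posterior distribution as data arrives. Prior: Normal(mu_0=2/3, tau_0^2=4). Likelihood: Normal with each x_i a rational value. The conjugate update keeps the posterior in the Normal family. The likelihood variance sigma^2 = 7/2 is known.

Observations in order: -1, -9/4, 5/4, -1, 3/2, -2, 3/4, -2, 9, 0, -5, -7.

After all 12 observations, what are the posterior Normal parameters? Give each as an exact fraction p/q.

mu_0=-172/309, tau_0^2=28/103

obs 1: x=-1 → posterior Normal(-2/9, 28/15)
obs 2: x=-9/4 → posterior Normal(-64/69, 28/23)
obs 3: x=5/4 → posterior Normal(-34/93, 28/31)
obs 4: x=-1 → posterior Normal(-58/117, 28/39)
obs 5: x=3/2 → posterior Normal(-22/141, 28/47)
obs 6: x=-2 → posterior Normal(-14/33, 28/55)
obs 7: x=3/4 → posterior Normal(-52/189, 4/9)
obs 8: x=-2 → posterior Normal(-100/213, 28/71)
obs 9: x=9 → posterior Normal(116/237, 28/79)
obs 10: x=0 → posterior Normal(4/9, 28/87)
obs 11: x=-5 → posterior Normal(-4/285, 28/95)
obs 12: x=-7 → posterior Normal(-172/309, 28/103)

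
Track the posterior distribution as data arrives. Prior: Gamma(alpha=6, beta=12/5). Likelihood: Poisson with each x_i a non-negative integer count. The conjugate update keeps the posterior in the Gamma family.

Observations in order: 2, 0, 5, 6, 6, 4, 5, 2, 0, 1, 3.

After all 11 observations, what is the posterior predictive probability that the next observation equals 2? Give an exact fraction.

56583001038562958207822364650769524754987800850592700908995023901649260905125/254627237769942235714071914959758309945161585098345261608436370410786674180096

obs 1: x=2 → posterior Gamma(8, 17/5)
obs 2: x=0 → posterior Gamma(8, 22/5)
obs 3: x=5 → posterior Gamma(13, 27/5)
obs 4: x=6 → posterior Gamma(19, 32/5)
obs 5: x=6 → posterior Gamma(25, 37/5)
obs 6: x=4 → posterior Gamma(29, 42/5)
obs 7: x=5 → posterior Gamma(34, 47/5)
obs 8: x=2 → posterior Gamma(36, 52/5)
obs 9: x=0 → posterior Gamma(36, 57/5)
obs 10: x=1 → posterior Gamma(37, 62/5)
obs 11: x=3 → posterior Gamma(40, 67/5)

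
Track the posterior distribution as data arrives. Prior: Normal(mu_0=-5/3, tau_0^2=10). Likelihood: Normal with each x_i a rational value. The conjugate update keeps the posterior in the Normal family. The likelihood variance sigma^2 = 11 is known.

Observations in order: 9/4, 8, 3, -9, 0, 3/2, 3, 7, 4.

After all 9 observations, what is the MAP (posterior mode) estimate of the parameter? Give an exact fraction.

1075/606

obs 1: x=9/4 → posterior Normal(25/126, 110/21)
obs 2: x=8 → posterior Normal(505/186, 110/31)
obs 3: x=3 → posterior Normal(685/246, 110/41)
obs 4: x=-9 → posterior Normal(145/306, 110/51)
obs 5: x=0 → posterior Normal(145/366, 110/61)
obs 6: x=3/2 → posterior Normal(235/426, 110/71)
obs 7: x=3 → posterior Normal(415/486, 110/81)
obs 8: x=7 → posterior Normal(835/546, 110/91)
obs 9: x=4 → posterior Normal(1075/606, 110/101)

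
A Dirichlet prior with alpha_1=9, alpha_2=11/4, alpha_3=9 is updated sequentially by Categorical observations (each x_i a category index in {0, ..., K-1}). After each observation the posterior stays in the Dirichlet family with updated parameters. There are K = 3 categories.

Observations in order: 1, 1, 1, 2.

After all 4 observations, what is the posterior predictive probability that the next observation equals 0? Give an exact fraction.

obs 1: x=1 → posterior Dirichlet(9, 15/4, 9)
obs 2: x=1 → posterior Dirichlet(9, 19/4, 9)
obs 3: x=1 → posterior Dirichlet(9, 23/4, 9)
obs 4: x=2 → posterior Dirichlet(9, 23/4, 10)

4/11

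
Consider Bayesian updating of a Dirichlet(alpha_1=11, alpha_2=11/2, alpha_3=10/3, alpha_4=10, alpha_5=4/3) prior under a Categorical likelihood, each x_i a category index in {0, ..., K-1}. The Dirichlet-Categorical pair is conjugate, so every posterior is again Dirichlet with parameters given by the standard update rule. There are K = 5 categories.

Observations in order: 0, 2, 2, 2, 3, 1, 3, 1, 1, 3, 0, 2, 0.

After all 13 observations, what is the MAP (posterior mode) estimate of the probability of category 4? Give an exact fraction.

2/235

obs 1: x=0 → posterior Dirichlet(12, 11/2, 10/3, 10, 4/3)
obs 2: x=2 → posterior Dirichlet(12, 11/2, 13/3, 10, 4/3)
obs 3: x=2 → posterior Dirichlet(12, 11/2, 16/3, 10, 4/3)
obs 4: x=2 → posterior Dirichlet(12, 11/2, 19/3, 10, 4/3)
obs 5: x=3 → posterior Dirichlet(12, 11/2, 19/3, 11, 4/3)
obs 6: x=1 → posterior Dirichlet(12, 13/2, 19/3, 11, 4/3)
obs 7: x=3 → posterior Dirichlet(12, 13/2, 19/3, 12, 4/3)
obs 8: x=1 → posterior Dirichlet(12, 15/2, 19/3, 12, 4/3)
obs 9: x=1 → posterior Dirichlet(12, 17/2, 19/3, 12, 4/3)
obs 10: x=3 → posterior Dirichlet(12, 17/2, 19/3, 13, 4/3)
obs 11: x=0 → posterior Dirichlet(13, 17/2, 19/3, 13, 4/3)
obs 12: x=2 → posterior Dirichlet(13, 17/2, 22/3, 13, 4/3)
obs 13: x=0 → posterior Dirichlet(14, 17/2, 22/3, 13, 4/3)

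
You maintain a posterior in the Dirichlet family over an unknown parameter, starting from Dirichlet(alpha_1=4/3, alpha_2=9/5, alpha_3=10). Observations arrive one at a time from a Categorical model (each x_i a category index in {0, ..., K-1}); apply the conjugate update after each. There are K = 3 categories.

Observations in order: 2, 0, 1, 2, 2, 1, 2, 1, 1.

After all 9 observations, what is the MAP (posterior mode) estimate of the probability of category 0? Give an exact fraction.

obs 1: x=2 → posterior Dirichlet(4/3, 9/5, 11)
obs 2: x=0 → posterior Dirichlet(7/3, 9/5, 11)
obs 3: x=1 → posterior Dirichlet(7/3, 14/5, 11)
obs 4: x=2 → posterior Dirichlet(7/3, 14/5, 12)
obs 5: x=2 → posterior Dirichlet(7/3, 14/5, 13)
obs 6: x=1 → posterior Dirichlet(7/3, 19/5, 13)
obs 7: x=2 → posterior Dirichlet(7/3, 19/5, 14)
obs 8: x=1 → posterior Dirichlet(7/3, 24/5, 14)
obs 9: x=1 → posterior Dirichlet(7/3, 29/5, 14)

20/287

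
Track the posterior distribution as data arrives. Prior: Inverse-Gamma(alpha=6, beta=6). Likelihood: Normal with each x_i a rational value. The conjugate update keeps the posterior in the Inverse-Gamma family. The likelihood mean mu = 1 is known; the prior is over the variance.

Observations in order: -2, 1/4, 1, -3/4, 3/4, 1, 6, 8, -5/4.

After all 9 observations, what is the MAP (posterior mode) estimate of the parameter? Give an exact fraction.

415/92

obs 1: x=-2 → posterior Inverse-Gamma(13/2, 21/2)
obs 2: x=1/4 → posterior Inverse-Gamma(7, 345/32)
obs 3: x=1 → posterior Inverse-Gamma(15/2, 345/32)
obs 4: x=-3/4 → posterior Inverse-Gamma(8, 197/16)
obs 5: x=3/4 → posterior Inverse-Gamma(17/2, 395/32)
obs 6: x=1 → posterior Inverse-Gamma(9, 395/32)
obs 7: x=6 → posterior Inverse-Gamma(19/2, 795/32)
obs 8: x=8 → posterior Inverse-Gamma(10, 1579/32)
obs 9: x=-5/4 → posterior Inverse-Gamma(21/2, 415/8)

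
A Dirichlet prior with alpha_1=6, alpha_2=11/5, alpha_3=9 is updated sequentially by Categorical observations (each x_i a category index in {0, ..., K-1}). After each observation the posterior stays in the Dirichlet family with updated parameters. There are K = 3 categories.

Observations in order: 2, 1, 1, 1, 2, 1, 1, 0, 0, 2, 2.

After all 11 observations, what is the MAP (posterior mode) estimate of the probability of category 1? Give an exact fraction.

obs 1: x=2 → posterior Dirichlet(6, 11/5, 10)
obs 2: x=1 → posterior Dirichlet(6, 16/5, 10)
obs 3: x=1 → posterior Dirichlet(6, 21/5, 10)
obs 4: x=1 → posterior Dirichlet(6, 26/5, 10)
obs 5: x=2 → posterior Dirichlet(6, 26/5, 11)
obs 6: x=1 → posterior Dirichlet(6, 31/5, 11)
obs 7: x=1 → posterior Dirichlet(6, 36/5, 11)
obs 8: x=0 → posterior Dirichlet(7, 36/5, 11)
obs 9: x=0 → posterior Dirichlet(8, 36/5, 11)
obs 10: x=2 → posterior Dirichlet(8, 36/5, 12)
obs 11: x=2 → posterior Dirichlet(8, 36/5, 13)

31/126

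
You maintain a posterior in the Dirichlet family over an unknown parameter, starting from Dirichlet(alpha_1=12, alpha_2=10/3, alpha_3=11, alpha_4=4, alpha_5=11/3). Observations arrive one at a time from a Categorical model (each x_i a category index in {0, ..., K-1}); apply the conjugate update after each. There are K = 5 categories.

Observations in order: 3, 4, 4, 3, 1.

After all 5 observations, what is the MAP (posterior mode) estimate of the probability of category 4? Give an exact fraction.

obs 1: x=3 → posterior Dirichlet(12, 10/3, 11, 5, 11/3)
obs 2: x=4 → posterior Dirichlet(12, 10/3, 11, 5, 14/3)
obs 3: x=4 → posterior Dirichlet(12, 10/3, 11, 5, 17/3)
obs 4: x=3 → posterior Dirichlet(12, 10/3, 11, 6, 17/3)
obs 5: x=1 → posterior Dirichlet(12, 13/3, 11, 6, 17/3)

7/51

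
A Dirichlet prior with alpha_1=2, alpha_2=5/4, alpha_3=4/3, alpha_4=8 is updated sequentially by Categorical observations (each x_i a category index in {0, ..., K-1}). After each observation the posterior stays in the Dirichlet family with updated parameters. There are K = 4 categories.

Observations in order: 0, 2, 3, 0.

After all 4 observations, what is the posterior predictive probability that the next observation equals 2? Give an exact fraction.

28/199

obs 1: x=0 → posterior Dirichlet(3, 5/4, 4/3, 8)
obs 2: x=2 → posterior Dirichlet(3, 5/4, 7/3, 8)
obs 3: x=3 → posterior Dirichlet(3, 5/4, 7/3, 9)
obs 4: x=0 → posterior Dirichlet(4, 5/4, 7/3, 9)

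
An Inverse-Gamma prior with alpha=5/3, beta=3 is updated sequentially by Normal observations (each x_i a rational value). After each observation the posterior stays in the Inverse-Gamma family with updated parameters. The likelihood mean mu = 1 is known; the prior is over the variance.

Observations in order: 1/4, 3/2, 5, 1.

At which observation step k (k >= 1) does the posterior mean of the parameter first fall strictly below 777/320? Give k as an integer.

k = 2

obs 1: x=1/4 → posterior Inverse-Gamma(13/6, 105/32)
obs 2: x=3/2 → posterior Inverse-Gamma(8/3, 109/32)
obs 3: x=5 → posterior Inverse-Gamma(19/6, 365/32)
obs 4: x=1 → posterior Inverse-Gamma(11/3, 365/32)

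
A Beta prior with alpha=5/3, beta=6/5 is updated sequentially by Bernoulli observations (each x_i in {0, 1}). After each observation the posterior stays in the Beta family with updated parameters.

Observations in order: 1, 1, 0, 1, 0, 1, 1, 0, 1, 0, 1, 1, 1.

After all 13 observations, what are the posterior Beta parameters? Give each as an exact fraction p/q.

alpha=32/3, beta=26/5

obs 1: x=1 → posterior Beta(8/3, 6/5)
obs 2: x=1 → posterior Beta(11/3, 6/5)
obs 3: x=0 → posterior Beta(11/3, 11/5)
obs 4: x=1 → posterior Beta(14/3, 11/5)
obs 5: x=0 → posterior Beta(14/3, 16/5)
obs 6: x=1 → posterior Beta(17/3, 16/5)
obs 7: x=1 → posterior Beta(20/3, 16/5)
obs 8: x=0 → posterior Beta(20/3, 21/5)
obs 9: x=1 → posterior Beta(23/3, 21/5)
obs 10: x=0 → posterior Beta(23/3, 26/5)
obs 11: x=1 → posterior Beta(26/3, 26/5)
obs 12: x=1 → posterior Beta(29/3, 26/5)
obs 13: x=1 → posterior Beta(32/3, 26/5)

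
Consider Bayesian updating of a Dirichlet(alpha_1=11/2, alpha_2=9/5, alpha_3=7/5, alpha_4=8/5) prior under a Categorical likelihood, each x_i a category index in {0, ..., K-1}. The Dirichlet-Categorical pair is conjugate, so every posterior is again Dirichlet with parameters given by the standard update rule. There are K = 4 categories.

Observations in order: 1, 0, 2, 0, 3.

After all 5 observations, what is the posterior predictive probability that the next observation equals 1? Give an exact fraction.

28/153

obs 1: x=1 → posterior Dirichlet(11/2, 14/5, 7/5, 8/5)
obs 2: x=0 → posterior Dirichlet(13/2, 14/5, 7/5, 8/5)
obs 3: x=2 → posterior Dirichlet(13/2, 14/5, 12/5, 8/5)
obs 4: x=0 → posterior Dirichlet(15/2, 14/5, 12/5, 8/5)
obs 5: x=3 → posterior Dirichlet(15/2, 14/5, 12/5, 13/5)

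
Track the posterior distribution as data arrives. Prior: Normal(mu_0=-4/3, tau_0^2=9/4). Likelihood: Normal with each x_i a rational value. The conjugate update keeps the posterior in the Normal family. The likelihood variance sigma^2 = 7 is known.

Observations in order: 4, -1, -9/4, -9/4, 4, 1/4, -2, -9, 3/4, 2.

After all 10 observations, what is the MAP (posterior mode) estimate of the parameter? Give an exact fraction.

obs 1: x=4 → posterior Normal(-4/111, 63/37)
obs 2: x=-1 → posterior Normal(-31/138, 63/46)
obs 3: x=-9/4 → posterior Normal(-367/660, 63/55)
obs 4: x=-9/4 → posterior Normal(-305/384, 63/64)
obs 5: x=4 → posterior Normal(-89/438, 63/73)
obs 6: x=1/4 → posterior Normal(-151/984, 63/82)
obs 7: x=-2 → posterior Normal(-367/1092, 9/13)
obs 8: x=-9 → posterior Normal(-1339/1200, 63/100)
obs 9: x=3/4 → posterior Normal(-629/654, 63/109)
obs 10: x=2 → posterior Normal(-521/708, 63/118)

-521/708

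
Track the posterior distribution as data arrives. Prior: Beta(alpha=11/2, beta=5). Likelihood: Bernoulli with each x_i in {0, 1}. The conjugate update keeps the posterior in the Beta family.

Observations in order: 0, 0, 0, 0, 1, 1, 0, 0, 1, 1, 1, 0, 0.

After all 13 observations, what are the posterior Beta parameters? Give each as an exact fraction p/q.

obs 1: x=0 → posterior Beta(11/2, 6)
obs 2: x=0 → posterior Beta(11/2, 7)
obs 3: x=0 → posterior Beta(11/2, 8)
obs 4: x=0 → posterior Beta(11/2, 9)
obs 5: x=1 → posterior Beta(13/2, 9)
obs 6: x=1 → posterior Beta(15/2, 9)
obs 7: x=0 → posterior Beta(15/2, 10)
obs 8: x=0 → posterior Beta(15/2, 11)
obs 9: x=1 → posterior Beta(17/2, 11)
obs 10: x=1 → posterior Beta(19/2, 11)
obs 11: x=1 → posterior Beta(21/2, 11)
obs 12: x=0 → posterior Beta(21/2, 12)
obs 13: x=0 → posterior Beta(21/2, 13)

alpha=21/2, beta=13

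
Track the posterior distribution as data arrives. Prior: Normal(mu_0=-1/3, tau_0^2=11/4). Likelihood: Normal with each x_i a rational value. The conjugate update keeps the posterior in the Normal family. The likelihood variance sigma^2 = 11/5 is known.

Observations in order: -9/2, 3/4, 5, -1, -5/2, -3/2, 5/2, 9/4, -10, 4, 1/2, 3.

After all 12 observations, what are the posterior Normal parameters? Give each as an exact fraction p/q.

obs 1: x=-9/2 → posterior Normal(-143/54, 11/9)
obs 2: x=3/4 → posterior Normal(-241/168, 11/14)
obs 3: x=5 → posterior Normal(59/228, 11/19)
obs 4: x=-1 → posterior Normal(-1/288, 11/24)
obs 5: x=-5/2 → posterior Normal(-151/348, 11/29)
obs 6: x=-3/2 → posterior Normal(-241/408, 11/34)
obs 7: x=5/2 → posterior Normal(-7/36, 11/39)
obs 8: x=9/4 → posterior Normal(1/12, 1/4)
obs 9: x=-10 → posterior Normal(-139/147, 11/49)
obs 10: x=4 → posterior Normal(-79/162, 11/54)
obs 11: x=1/2 → posterior Normal(-143/354, 11/59)
obs 12: x=3 → posterior Normal(-53/384, 11/64)

mu_0=-53/384, tau_0^2=11/64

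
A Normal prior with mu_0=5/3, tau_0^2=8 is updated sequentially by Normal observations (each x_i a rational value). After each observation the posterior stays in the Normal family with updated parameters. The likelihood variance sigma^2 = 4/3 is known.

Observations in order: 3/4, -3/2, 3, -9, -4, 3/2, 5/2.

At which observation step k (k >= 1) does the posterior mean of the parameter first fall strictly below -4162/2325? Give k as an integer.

obs 1: x=3/4 → posterior Normal(37/42, 8/7)
obs 2: x=-3/2 → posterior Normal(-17/78, 8/13)
obs 3: x=3 → posterior Normal(91/114, 8/19)
obs 4: x=-9 → posterior Normal(-233/150, 8/25)
obs 5: x=-4 → posterior Normal(-377/186, 8/31)
obs 6: x=3/2 → posterior Normal(-323/222, 8/37)
obs 7: x=5/2 → posterior Normal(-233/258, 8/43)

k = 5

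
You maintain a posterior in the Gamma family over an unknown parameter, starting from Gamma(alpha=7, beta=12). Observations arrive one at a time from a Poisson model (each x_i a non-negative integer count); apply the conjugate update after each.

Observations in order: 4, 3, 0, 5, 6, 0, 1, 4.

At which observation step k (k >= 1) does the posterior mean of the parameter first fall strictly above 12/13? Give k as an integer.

k = 2

obs 1: x=4 → posterior Gamma(11, 13)
obs 2: x=3 → posterior Gamma(14, 14)
obs 3: x=0 → posterior Gamma(14, 15)
obs 4: x=5 → posterior Gamma(19, 16)
obs 5: x=6 → posterior Gamma(25, 17)
obs 6: x=0 → posterior Gamma(25, 18)
obs 7: x=1 → posterior Gamma(26, 19)
obs 8: x=4 → posterior Gamma(30, 20)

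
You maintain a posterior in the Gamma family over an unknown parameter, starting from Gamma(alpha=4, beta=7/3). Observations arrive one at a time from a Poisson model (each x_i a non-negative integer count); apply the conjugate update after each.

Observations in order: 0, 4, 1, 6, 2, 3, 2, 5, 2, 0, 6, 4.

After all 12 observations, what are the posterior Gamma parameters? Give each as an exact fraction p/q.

alpha=39, beta=43/3

obs 1: x=0 → posterior Gamma(4, 10/3)
obs 2: x=4 → posterior Gamma(8, 13/3)
obs 3: x=1 → posterior Gamma(9, 16/3)
obs 4: x=6 → posterior Gamma(15, 19/3)
obs 5: x=2 → posterior Gamma(17, 22/3)
obs 6: x=3 → posterior Gamma(20, 25/3)
obs 7: x=2 → posterior Gamma(22, 28/3)
obs 8: x=5 → posterior Gamma(27, 31/3)
obs 9: x=2 → posterior Gamma(29, 34/3)
obs 10: x=0 → posterior Gamma(29, 37/3)
obs 11: x=6 → posterior Gamma(35, 40/3)
obs 12: x=4 → posterior Gamma(39, 43/3)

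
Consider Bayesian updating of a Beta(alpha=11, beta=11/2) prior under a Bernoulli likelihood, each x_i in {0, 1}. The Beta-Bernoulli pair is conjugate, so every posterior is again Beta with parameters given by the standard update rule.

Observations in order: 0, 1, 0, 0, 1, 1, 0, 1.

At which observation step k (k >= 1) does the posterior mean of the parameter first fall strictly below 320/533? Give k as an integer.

k = 4

obs 1: x=0 → posterior Beta(11, 13/2)
obs 2: x=1 → posterior Beta(12, 13/2)
obs 3: x=0 → posterior Beta(12, 15/2)
obs 4: x=0 → posterior Beta(12, 17/2)
obs 5: x=1 → posterior Beta(13, 17/2)
obs 6: x=1 → posterior Beta(14, 17/2)
obs 7: x=0 → posterior Beta(14, 19/2)
obs 8: x=1 → posterior Beta(15, 19/2)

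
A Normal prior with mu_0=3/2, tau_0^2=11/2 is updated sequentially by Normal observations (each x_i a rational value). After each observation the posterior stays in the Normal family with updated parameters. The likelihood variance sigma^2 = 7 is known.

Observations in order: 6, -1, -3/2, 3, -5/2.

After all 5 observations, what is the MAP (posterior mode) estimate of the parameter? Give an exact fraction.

65/69

obs 1: x=6 → posterior Normal(87/25, 77/25)
obs 2: x=-1 → posterior Normal(19/9, 77/36)
obs 3: x=-3/2 → posterior Normal(119/94, 77/47)
obs 4: x=3 → posterior Normal(185/116, 77/58)
obs 5: x=-5/2 → posterior Normal(65/69, 77/69)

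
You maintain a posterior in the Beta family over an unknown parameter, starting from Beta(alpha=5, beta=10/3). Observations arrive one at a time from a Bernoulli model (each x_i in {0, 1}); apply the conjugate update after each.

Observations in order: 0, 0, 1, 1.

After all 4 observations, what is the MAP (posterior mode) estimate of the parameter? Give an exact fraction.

18/31

obs 1: x=0 → posterior Beta(5, 13/3)
obs 2: x=0 → posterior Beta(5, 16/3)
obs 3: x=1 → posterior Beta(6, 16/3)
obs 4: x=1 → posterior Beta(7, 16/3)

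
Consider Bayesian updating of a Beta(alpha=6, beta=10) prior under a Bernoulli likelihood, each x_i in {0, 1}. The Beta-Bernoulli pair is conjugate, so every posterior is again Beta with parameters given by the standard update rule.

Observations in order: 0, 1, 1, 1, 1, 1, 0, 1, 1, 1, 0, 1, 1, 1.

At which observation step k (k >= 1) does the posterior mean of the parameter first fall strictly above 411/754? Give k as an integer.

k = 13

obs 1: x=0 → posterior Beta(6, 11)
obs 2: x=1 → posterior Beta(7, 11)
obs 3: x=1 → posterior Beta(8, 11)
obs 4: x=1 → posterior Beta(9, 11)
obs 5: x=1 → posterior Beta(10, 11)
obs 6: x=1 → posterior Beta(11, 11)
obs 7: x=0 → posterior Beta(11, 12)
obs 8: x=1 → posterior Beta(12, 12)
obs 9: x=1 → posterior Beta(13, 12)
obs 10: x=1 → posterior Beta(14, 12)
obs 11: x=0 → posterior Beta(14, 13)
obs 12: x=1 → posterior Beta(15, 13)
obs 13: x=1 → posterior Beta(16, 13)
obs 14: x=1 → posterior Beta(17, 13)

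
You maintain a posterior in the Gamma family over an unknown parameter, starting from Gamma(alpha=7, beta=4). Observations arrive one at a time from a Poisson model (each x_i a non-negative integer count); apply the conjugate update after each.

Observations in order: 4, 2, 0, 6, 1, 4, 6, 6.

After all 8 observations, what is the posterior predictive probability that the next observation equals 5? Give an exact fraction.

obs 1: x=4 → posterior Gamma(11, 5)
obs 2: x=2 → posterior Gamma(13, 6)
obs 3: x=0 → posterior Gamma(13, 7)
obs 4: x=6 → posterior Gamma(19, 8)
obs 5: x=1 → posterior Gamma(20, 9)
obs 6: x=4 → posterior Gamma(24, 10)
obs 7: x=6 → posterior Gamma(30, 11)
obs 8: x=6 → posterior Gamma(36, 12)

35876715704245408845822123443596352664109056/361188648084531445929920877641340156544317601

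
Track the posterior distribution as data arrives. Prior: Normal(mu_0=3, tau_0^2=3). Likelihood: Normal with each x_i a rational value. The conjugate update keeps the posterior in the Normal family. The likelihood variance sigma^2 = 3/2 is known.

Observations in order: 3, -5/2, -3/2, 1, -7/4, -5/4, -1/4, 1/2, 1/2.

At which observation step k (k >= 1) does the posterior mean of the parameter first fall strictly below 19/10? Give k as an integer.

obs 1: x=3 → posterior Normal(3, 1)
obs 2: x=-5/2 → posterior Normal(4/5, 3/5)
obs 3: x=-3/2 → posterior Normal(1/7, 3/7)
obs 4: x=1 → posterior Normal(1/3, 1/3)
obs 5: x=-7/4 → posterior Normal(-1/22, 3/11)
obs 6: x=-5/4 → posterior Normal(-3/13, 3/13)
obs 7: x=-1/4 → posterior Normal(-7/30, 1/5)
obs 8: x=1/2 → posterior Normal(-5/34, 3/17)
obs 9: x=1/2 → posterior Normal(-3/38, 3/19)

k = 2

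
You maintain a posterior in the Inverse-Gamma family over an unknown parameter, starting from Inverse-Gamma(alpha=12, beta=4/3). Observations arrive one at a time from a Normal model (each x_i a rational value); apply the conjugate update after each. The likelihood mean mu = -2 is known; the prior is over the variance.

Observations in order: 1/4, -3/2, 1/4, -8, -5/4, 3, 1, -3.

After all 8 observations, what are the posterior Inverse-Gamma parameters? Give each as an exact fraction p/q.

alpha=16, beta=4061/96

obs 1: x=1/4 → posterior Inverse-Gamma(25/2, 371/96)
obs 2: x=-3/2 → posterior Inverse-Gamma(13, 383/96)
obs 3: x=1/4 → posterior Inverse-Gamma(27/2, 313/48)
obs 4: x=-8 → posterior Inverse-Gamma(14, 1177/48)
obs 5: x=-5/4 → posterior Inverse-Gamma(29/2, 2381/96)
obs 6: x=3 → posterior Inverse-Gamma(15, 3581/96)
obs 7: x=1 → posterior Inverse-Gamma(31/2, 4013/96)
obs 8: x=-3 → posterior Inverse-Gamma(16, 4061/96)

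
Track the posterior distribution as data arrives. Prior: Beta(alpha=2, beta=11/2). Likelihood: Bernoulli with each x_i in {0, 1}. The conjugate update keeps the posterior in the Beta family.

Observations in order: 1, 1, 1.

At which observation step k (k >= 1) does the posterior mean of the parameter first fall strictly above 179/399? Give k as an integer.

k = 3

obs 1: x=1 → posterior Beta(3, 11/2)
obs 2: x=1 → posterior Beta(4, 11/2)
obs 3: x=1 → posterior Beta(5, 11/2)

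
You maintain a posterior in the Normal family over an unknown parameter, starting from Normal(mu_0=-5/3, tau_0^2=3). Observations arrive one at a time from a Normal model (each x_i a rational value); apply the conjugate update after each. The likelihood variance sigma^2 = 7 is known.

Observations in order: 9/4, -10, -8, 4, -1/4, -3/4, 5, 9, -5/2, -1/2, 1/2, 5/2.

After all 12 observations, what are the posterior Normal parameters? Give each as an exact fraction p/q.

obs 1: x=9/4 → posterior Normal(-59/120, 21/10)
obs 2: x=-10 → posterior Normal(-419/156, 21/13)
obs 3: x=-8 → posterior Normal(-707/192, 21/16)
obs 4: x=4 → posterior Normal(-563/228, 21/19)
obs 5: x=-1/4 → posterior Normal(-13/6, 21/22)
obs 6: x=-3/4 → posterior Normal(-599/300, 21/25)
obs 7: x=5 → posterior Normal(-419/336, 3/4)
obs 8: x=9 → posterior Normal(-95/372, 21/31)
obs 9: x=-5/2 → posterior Normal(-185/408, 21/34)
obs 10: x=-1/2 → posterior Normal(-203/444, 21/37)
obs 11: x=1/2 → posterior Normal(-37/96, 21/40)
obs 12: x=5/2 → posterior Normal(-95/516, 21/43)

mu_0=-95/516, tau_0^2=21/43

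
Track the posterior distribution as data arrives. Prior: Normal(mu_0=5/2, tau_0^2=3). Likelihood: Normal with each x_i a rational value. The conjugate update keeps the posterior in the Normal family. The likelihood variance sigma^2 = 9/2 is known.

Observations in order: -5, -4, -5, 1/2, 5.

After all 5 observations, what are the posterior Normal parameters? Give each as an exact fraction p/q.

obs 1: x=-5 → posterior Normal(-1/2, 9/5)
obs 2: x=-4 → posterior Normal(-3/2, 9/7)
obs 3: x=-5 → posterior Normal(-41/18, 1)
obs 4: x=1/2 → posterior Normal(-39/22, 9/11)
obs 5: x=5 → posterior Normal(-19/26, 9/13)

mu_0=-19/26, tau_0^2=9/13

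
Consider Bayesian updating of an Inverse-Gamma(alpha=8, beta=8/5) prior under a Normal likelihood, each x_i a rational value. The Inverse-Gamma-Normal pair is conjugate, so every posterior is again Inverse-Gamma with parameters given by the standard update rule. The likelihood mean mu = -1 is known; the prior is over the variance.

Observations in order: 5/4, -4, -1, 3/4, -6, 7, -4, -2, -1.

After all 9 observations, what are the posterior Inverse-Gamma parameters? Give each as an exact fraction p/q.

alpha=25/2, beta=4773/80

obs 1: x=5/4 → posterior Inverse-Gamma(17/2, 661/160)
obs 2: x=-4 → posterior Inverse-Gamma(9, 1381/160)
obs 3: x=-1 → posterior Inverse-Gamma(19/2, 1381/160)
obs 4: x=3/4 → posterior Inverse-Gamma(10, 813/80)
obs 5: x=-6 → posterior Inverse-Gamma(21/2, 1813/80)
obs 6: x=7 → posterior Inverse-Gamma(11, 4373/80)
obs 7: x=-4 → posterior Inverse-Gamma(23/2, 4733/80)
obs 8: x=-2 → posterior Inverse-Gamma(12, 4773/80)
obs 9: x=-1 → posterior Inverse-Gamma(25/2, 4773/80)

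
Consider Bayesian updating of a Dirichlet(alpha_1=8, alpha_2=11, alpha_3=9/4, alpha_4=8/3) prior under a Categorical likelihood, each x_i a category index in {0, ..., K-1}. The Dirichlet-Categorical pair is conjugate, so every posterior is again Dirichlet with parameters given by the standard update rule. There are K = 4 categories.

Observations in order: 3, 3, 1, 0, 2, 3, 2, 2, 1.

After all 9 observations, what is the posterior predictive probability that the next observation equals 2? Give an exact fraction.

obs 1: x=3 → posterior Dirichlet(8, 11, 9/4, 11/3)
obs 2: x=3 → posterior Dirichlet(8, 11, 9/4, 14/3)
obs 3: x=1 → posterior Dirichlet(8, 12, 9/4, 14/3)
obs 4: x=0 → posterior Dirichlet(9, 12, 9/4, 14/3)
obs 5: x=2 → posterior Dirichlet(9, 12, 13/4, 14/3)
obs 6: x=3 → posterior Dirichlet(9, 12, 13/4, 17/3)
obs 7: x=2 → posterior Dirichlet(9, 12, 17/4, 17/3)
obs 8: x=2 → posterior Dirichlet(9, 12, 21/4, 17/3)
obs 9: x=1 → posterior Dirichlet(9, 13, 21/4, 17/3)

63/395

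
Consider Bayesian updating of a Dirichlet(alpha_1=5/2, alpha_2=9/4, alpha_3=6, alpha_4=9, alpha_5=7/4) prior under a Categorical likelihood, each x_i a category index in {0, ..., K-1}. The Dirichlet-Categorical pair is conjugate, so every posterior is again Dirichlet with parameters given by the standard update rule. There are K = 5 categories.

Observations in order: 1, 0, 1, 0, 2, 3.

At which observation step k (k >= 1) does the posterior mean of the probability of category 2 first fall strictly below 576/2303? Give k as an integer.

k = 3

obs 1: x=1 → posterior Dirichlet(5/2, 13/4, 6, 9, 7/4)
obs 2: x=0 → posterior Dirichlet(7/2, 13/4, 6, 9, 7/4)
obs 3: x=1 → posterior Dirichlet(7/2, 17/4, 6, 9, 7/4)
obs 4: x=0 → posterior Dirichlet(9/2, 17/4, 6, 9, 7/4)
obs 5: x=2 → posterior Dirichlet(9/2, 17/4, 7, 9, 7/4)
obs 6: x=3 → posterior Dirichlet(9/2, 17/4, 7, 10, 7/4)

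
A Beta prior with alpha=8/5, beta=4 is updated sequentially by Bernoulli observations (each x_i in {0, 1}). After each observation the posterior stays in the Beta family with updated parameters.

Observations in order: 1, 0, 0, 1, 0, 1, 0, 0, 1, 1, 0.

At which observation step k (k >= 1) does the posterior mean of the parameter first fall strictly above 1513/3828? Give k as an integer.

k = 6

obs 1: x=1 → posterior Beta(13/5, 4)
obs 2: x=0 → posterior Beta(13/5, 5)
obs 3: x=0 → posterior Beta(13/5, 6)
obs 4: x=1 → posterior Beta(18/5, 6)
obs 5: x=0 → posterior Beta(18/5, 7)
obs 6: x=1 → posterior Beta(23/5, 7)
obs 7: x=0 → posterior Beta(23/5, 8)
obs 8: x=0 → posterior Beta(23/5, 9)
obs 9: x=1 → posterior Beta(28/5, 9)
obs 10: x=1 → posterior Beta(33/5, 9)
obs 11: x=0 → posterior Beta(33/5, 10)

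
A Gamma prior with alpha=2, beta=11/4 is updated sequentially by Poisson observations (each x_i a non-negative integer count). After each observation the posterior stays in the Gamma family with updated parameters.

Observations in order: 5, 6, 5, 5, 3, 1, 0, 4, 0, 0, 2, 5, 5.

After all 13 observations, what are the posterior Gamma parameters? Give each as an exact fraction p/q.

alpha=43, beta=63/4

obs 1: x=5 → posterior Gamma(7, 15/4)
obs 2: x=6 → posterior Gamma(13, 19/4)
obs 3: x=5 → posterior Gamma(18, 23/4)
obs 4: x=5 → posterior Gamma(23, 27/4)
obs 5: x=3 → posterior Gamma(26, 31/4)
obs 6: x=1 → posterior Gamma(27, 35/4)
obs 7: x=0 → posterior Gamma(27, 39/4)
obs 8: x=4 → posterior Gamma(31, 43/4)
obs 9: x=0 → posterior Gamma(31, 47/4)
obs 10: x=0 → posterior Gamma(31, 51/4)
obs 11: x=2 → posterior Gamma(33, 55/4)
obs 12: x=5 → posterior Gamma(38, 59/4)
obs 13: x=5 → posterior Gamma(43, 63/4)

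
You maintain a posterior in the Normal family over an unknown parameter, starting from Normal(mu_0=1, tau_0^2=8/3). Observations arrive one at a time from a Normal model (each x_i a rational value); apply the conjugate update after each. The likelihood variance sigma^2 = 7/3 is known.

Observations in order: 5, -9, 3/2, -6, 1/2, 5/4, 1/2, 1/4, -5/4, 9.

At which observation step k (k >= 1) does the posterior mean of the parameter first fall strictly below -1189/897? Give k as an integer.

obs 1: x=5 → posterior Normal(47/15, 56/45)
obs 2: x=-9 → posterior Normal(-25/23, 56/69)
obs 3: x=3/2 → posterior Normal(-13/31, 56/93)
obs 4: x=-6 → posterior Normal(-61/39, 56/117)
obs 5: x=1/2 → posterior Normal(-57/47, 56/141)
obs 6: x=5/4 → posterior Normal(-47/55, 56/165)
obs 7: x=1/2 → posterior Normal(-43/63, 8/27)
obs 8: x=1/4 → posterior Normal(-41/71, 56/213)
obs 9: x=-5/4 → posterior Normal(-51/79, 56/237)
obs 10: x=9 → posterior Normal(7/29, 56/261)

k = 4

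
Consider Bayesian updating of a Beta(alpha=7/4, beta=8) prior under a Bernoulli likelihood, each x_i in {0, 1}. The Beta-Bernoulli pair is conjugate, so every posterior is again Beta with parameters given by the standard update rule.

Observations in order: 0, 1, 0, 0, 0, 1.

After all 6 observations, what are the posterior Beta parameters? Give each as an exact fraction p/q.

alpha=15/4, beta=12

obs 1: x=0 → posterior Beta(7/4, 9)
obs 2: x=1 → posterior Beta(11/4, 9)
obs 3: x=0 → posterior Beta(11/4, 10)
obs 4: x=0 → posterior Beta(11/4, 11)
obs 5: x=0 → posterior Beta(11/4, 12)
obs 6: x=1 → posterior Beta(15/4, 12)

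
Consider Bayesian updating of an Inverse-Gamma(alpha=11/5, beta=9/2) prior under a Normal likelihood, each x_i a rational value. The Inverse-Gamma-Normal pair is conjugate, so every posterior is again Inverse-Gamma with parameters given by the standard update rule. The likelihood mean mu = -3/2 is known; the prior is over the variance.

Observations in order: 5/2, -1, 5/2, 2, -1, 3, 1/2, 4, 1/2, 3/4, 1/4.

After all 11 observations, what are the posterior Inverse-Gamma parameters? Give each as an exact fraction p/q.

obs 1: x=5/2 → posterior Inverse-Gamma(27/10, 25/2)
obs 2: x=-1 → posterior Inverse-Gamma(16/5, 101/8)
obs 3: x=5/2 → posterior Inverse-Gamma(37/10, 165/8)
obs 4: x=2 → posterior Inverse-Gamma(21/5, 107/4)
obs 5: x=-1 → posterior Inverse-Gamma(47/10, 215/8)
obs 6: x=3 → posterior Inverse-Gamma(26/5, 37)
obs 7: x=1/2 → posterior Inverse-Gamma(57/10, 39)
obs 8: x=4 → posterior Inverse-Gamma(31/5, 433/8)
obs 9: x=1/2 → posterior Inverse-Gamma(67/10, 449/8)
obs 10: x=3/4 → posterior Inverse-Gamma(36/5, 1877/32)
obs 11: x=1/4 → posterior Inverse-Gamma(77/10, 963/16)

alpha=77/10, beta=963/16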